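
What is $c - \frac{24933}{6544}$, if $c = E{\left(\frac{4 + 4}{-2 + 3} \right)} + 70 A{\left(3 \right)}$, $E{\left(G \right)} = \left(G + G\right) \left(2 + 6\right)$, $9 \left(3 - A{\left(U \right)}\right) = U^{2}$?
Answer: $\frac{1728859}{6544} \approx 264.19$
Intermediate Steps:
$A{\left(U \right)} = 3 - \frac{U^{2}}{9}$
$E{\left(G \right)} = 16 G$ ($E{\left(G \right)} = 2 G 8 = 16 G$)
$c = 268$ ($c = 16 \frac{4 + 4}{-2 + 3} + 70 \left(3 - \frac{3^{2}}{9}\right) = 16 \cdot \frac{8}{1} + 70 \left(3 - 1\right) = 16 \cdot 8 \cdot 1 + 70 \left(3 - 1\right) = 16 \cdot 8 + 70 \cdot 2 = 128 + 140 = 268$)
$c - \frac{24933}{6544} = 268 - \frac{24933}{6544} = \frac{1728859}{6544}$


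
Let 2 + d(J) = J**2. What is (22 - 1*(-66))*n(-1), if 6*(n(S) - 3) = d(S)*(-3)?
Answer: 308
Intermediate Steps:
d(J) = -2 + J**2
n(S) = 4 - S**2/2 (n(S) = 3 + ((-2 + S**2)*(-3))/6 = 3 + (6 - 3*S**2)/6 = 3 + (1 - S**2/2) = 4 - S**2/2)
(22 - 1*(-66))*n(-1) = (22 - 1*(-66))*(4 - 1/2*(-1)**2) = (22 + 66)*(4 - 1/2*1) = 88*(4 - 1/2) = 88*(7/2) = 308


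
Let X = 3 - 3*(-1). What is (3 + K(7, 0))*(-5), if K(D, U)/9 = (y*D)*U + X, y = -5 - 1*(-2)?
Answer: -285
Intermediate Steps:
y = -3 (y = -5 + 2 = -3)
X = 6 (X = 3 + 3 = 6)
K(D, U) = 54 - 27*D*U (K(D, U) = 9*((-3*D)*U + 6) = 9*(-3*D*U + 6) = 9*(6 - 3*D*U) = 54 - 27*D*U)
(3 + K(7, 0))*(-5) = (3 + (54 - 27*7*0))*(-5) = (3 + (54 + 0))*(-5) = (3 + 54)*(-5) = 57*(-5) = -285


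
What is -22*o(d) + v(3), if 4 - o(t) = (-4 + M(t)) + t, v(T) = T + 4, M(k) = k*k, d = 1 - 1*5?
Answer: 95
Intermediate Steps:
d = -4 (d = 1 - 5 = -4)
M(k) = k**2
v(T) = 4 + T
o(t) = 8 - t - t**2 (o(t) = 4 - ((-4 + t**2) + t) = 4 - (-4 + t + t**2) = 4 + (4 - t - t**2) = 8 - t - t**2)
-22*o(d) + v(3) = -22*(8 - 1*(-4) - 1*(-4)**2) + (4 + 3) = -22*(8 + 4 - 1*16) + 7 = -22*(8 + 4 - 16) + 7 = -22*(-4) + 7 = 88 + 7 = 95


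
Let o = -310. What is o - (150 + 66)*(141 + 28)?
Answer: -36814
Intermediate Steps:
o - (150 + 66)*(141 + 28) = -310 - (150 + 66)*(141 + 28) = -310 - 216*169 = -310 - 1*36504 = -310 - 36504 = -36814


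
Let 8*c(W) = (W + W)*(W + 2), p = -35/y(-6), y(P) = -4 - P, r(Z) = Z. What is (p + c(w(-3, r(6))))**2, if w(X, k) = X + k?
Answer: 3025/16 ≈ 189.06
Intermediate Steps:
p = -35/2 (p = -35/(-4 - 1*(-6)) = -35/(-4 + 6) = -35/2 ≈ -17.500)
c(W) = W*(2 + W)/4 (c(W) = ((W + W)*(W + 2))/8 = ((2*W)*(2 + W))/8 = (2*W*(2 + W))/8 = W*(2 + W)/4)
(p + c(w(-3, r(6))))**2 = (-35/2 + (-3 + 6)*(2 + (-3 + 6))/4)**2 = (-35/2 + (1/4)*3*(2 + 3))**2 = (-35/2 + (1/4)*3*5)**2 = (-35/2 + 15/4)**2 = (-55/4)**2 = 3025/16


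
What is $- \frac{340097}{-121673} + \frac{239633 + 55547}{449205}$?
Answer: $\frac{37737741805}{10931223993} \approx 3.4523$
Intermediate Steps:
$- \frac{340097}{-121673} + \frac{239633 + 55547}{449205} = \left(-340097\right) \left(- \frac{1}{121673}\right) + 295180 \cdot \frac{1}{449205} = \frac{340097}{121673} + \frac{59036}{89841} = \frac{37737741805}{10931223993}$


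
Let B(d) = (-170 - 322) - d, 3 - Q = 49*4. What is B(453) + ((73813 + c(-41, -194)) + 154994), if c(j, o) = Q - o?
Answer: 227863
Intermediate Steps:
Q = -193 (Q = 3 - 49*4 = 3 - 1*196 = 3 - 196 = -193)
B(d) = -492 - d
c(j, o) = -193 - o
B(453) + ((73813 + c(-41, -194)) + 154994) = (-492 - 1*453) + ((73813 + (-193 - 1*(-194))) + 154994) = (-492 - 453) + ((73813 + (-193 + 194)) + 154994) = -945 + ((73813 + 1) + 154994) = -945 + (73814 + 154994) = -945 + 228808 = 227863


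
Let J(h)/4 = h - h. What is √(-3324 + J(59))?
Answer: 2*I*√831 ≈ 57.654*I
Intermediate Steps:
J(h) = 0 (J(h) = 4*(h - h) = 4*0 = 0)
√(-3324 + J(59)) = √(-3324 + 0) = √(-3324) = 2*I*√831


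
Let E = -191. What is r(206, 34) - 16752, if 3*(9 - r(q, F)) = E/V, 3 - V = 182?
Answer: -8991182/537 ≈ -16743.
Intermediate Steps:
V = -179 (V = 3 - 1*182 = 3 - 182 = -179)
r(q, F) = 4642/537 (r(q, F) = 9 - (-191)/(3*(-179)) = 9 - (-191)*(-1)/(3*179) = 9 - ⅓*191/179 = 9 - 191/537 = 4642/537)
r(206, 34) - 16752 = 4642/537 - 16752 = -8991182/537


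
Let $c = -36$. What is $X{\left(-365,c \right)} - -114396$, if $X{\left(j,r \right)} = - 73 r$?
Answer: $117024$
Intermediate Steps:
$X{\left(-365,c \right)} - -114396 = \left(-73\right) \left(-36\right) - -114396 = 2628 + 114396 = 117024$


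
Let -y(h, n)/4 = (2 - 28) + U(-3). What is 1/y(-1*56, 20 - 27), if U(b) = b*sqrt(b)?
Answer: 13/1406 - 3*I*sqrt(3)/2812 ≈ 0.0092461 - 0.0018479*I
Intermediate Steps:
U(b) = b**(3/2)
y(h, n) = 104 + 12*I*sqrt(3) (y(h, n) = -4*((2 - 28) + (-3)**(3/2)) = -4*(-26 - 3*I*sqrt(3)) = 104 + 12*I*sqrt(3))
1/y(-1*56, 20 - 27) = 1/(104 + 12*I*sqrt(3))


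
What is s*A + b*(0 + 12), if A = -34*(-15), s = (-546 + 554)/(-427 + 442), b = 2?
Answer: 296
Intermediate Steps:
s = 8/15 ≈ 0.53333
A = 510
s*A + b*(0 + 12) = (8/15)*510 + 2*(0 + 12) = 272 + 2*12 = 272 + 24 = 296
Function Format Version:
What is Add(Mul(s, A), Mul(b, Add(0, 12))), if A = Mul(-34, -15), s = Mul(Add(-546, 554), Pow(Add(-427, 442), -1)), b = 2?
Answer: 296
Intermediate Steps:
s = Rational(8, 15) (s = Mul(8, Pow(15, -1)) = Mul(8, Rational(1, 15)) = Rational(8, 15) ≈ 0.53333)
A = 510
Add(Mul(s, A), Mul(b, Add(0, 12))) = Add(Mul(Rational(8, 15), 510), Mul(2, Add(0, 12))) = Add(272, Mul(2, 12)) = Add(272, 24) = 296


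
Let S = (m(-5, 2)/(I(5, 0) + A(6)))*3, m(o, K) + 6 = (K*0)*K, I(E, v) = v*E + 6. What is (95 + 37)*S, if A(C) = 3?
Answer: -264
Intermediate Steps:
I(E, v) = 6 + E*v (I(E, v) = E*v + 6 = 6 + E*v)
m(o, K) = -6 (m(o, K) = -6 + (K*0)*K = -6 + 0*K = -6 + 0 = -6)
S = -2 (S = -6/((6 + 5*0) + 3)*3 = -6/((6 + 0) + 3)*3 = -6/(6 + 3)*3 = -6/9*3 = -6*1/9*3 = -2/3*3 = -2)
(95 + 37)*S = (95 + 37)*(-2) = 132*(-2) = -264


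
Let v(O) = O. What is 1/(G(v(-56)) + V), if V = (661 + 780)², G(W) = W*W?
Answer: 1/2079617 ≈ 4.8086e-7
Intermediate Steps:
G(W) = W²
V = 2076481 (V = 1441² = 2076481)
1/(G(v(-56)) + V) = 1/((-56)² + 2076481) = 1/(3136 + 2076481) = 1/2079617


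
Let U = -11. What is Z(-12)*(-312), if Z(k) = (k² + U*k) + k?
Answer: -82368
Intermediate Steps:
Z(k) = k² - 10*k (Z(k) = (k² - 11*k) + k = k² - 10*k)
Z(-12)*(-312) = -12*(-10 - 12)*(-312) = -12*(-22)*(-312) = 264*(-312) = -82368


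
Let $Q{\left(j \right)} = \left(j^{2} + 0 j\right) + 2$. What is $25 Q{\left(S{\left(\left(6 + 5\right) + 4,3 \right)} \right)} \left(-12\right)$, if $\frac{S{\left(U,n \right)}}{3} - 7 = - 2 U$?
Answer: $-1428900$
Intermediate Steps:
$S{\left(U,n \right)} = 21 - 6 U$ ($S{\left(U,n \right)} = 21 + 3 \left(- 2 U\right) = 21 - 6 U$)
$Q{\left(j \right)} = 2 + j^{2}$ ($Q{\left(j \right)} = \left(j^{2} + 0\right) + 2 = j^{2} + 2 = 2 + j^{2}$)
$25 Q{\left(S{\left(\left(6 + 5\right) + 4,3 \right)} \right)} \left(-12\right) = 25 \left(2 + \left(21 - 6 \left(\left(6 + 5\right) + 4\right)\right)^{2}\right) \left(-12\right) = 25 \left(2 + \left(21 - 6 \left(11 + 4\right)\right)^{2}\right) \left(-12\right) = 25 \left(2 + \left(21 - 90\right)^{2}\right) \left(-12\right) = 25 \left(2 + \left(-69\right)^{2}\right) \left(-12\right) = 25 \left(2 + 4761\right) \left(-12\right) = 25 \cdot 4763 \left(-12\right) = 119075 \left(-12\right) = -1428900$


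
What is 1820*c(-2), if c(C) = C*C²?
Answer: -14560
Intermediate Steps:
c(C) = C³
1820*c(-2) = 1820*(-2)³ = 1820*(-8) = -14560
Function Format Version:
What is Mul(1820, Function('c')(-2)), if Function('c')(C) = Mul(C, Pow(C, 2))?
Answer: -14560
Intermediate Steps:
Function('c')(C) = Pow(C, 3)
Mul(1820, Function('c')(-2)) = Mul(1820, Pow(-2, 3)) = Mul(1820, -8) = -14560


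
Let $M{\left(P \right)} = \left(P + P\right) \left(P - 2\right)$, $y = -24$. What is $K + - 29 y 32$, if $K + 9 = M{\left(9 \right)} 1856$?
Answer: $256119$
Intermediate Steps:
$M{\left(P \right)} = 2 P \left(-2 + P\right)$
$K = 233847$ ($K = -9 + 2 \cdot 9 \left(-2 + 9\right) 1856 = -9 + 2 \cdot 9 \cdot 7 \cdot 1856 = -9 + 126 \cdot 1856 = -9 + 233856 = 233847$)
$K + - 29 y 32 = 233847 + \left(-29\right) \left(-24\right) 32 = 233847 + 696 \cdot 32 = 233847 + 22272 = 256119$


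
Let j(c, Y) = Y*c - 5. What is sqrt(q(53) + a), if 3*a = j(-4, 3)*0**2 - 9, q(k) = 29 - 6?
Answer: 2*sqrt(5) ≈ 4.4721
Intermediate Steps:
j(c, Y) = -5 + Y*c
q(k) = 23
a = -3 (a = ((-5 + 3*(-4))*0**2 - 9)/3 = ((-5 - 12)*0 - 9)/3 = (-17*0 - 9)/3 = (0 - 9)/3 = (1/3)*(-9) = -3)
sqrt(q(53) + a) = sqrt(23 - 3) = sqrt(20) = 2*sqrt(5)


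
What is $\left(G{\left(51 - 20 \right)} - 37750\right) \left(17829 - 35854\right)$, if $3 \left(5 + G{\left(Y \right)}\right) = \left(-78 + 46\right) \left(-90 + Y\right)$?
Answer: $\frac{2007570425}{3} \approx 6.6919 \cdot 10^{8}$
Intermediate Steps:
$G{\left(Y \right)} = 955 - \frac{32 Y}{3}$ ($G{\left(Y \right)} = -5 + \frac{\left(-78 + 46\right) \left(-90 + Y\right)}{3} = -5 + \frac{\left(-32\right) \left(-90 + Y\right)}{3} = -5 + \frac{2880 - 32 Y}{3} = -5 - \left(-960 + \frac{32 Y}{3}\right) = 955 - \frac{32 Y}{3}$)
$\left(G{\left(51 - 20 \right)} - 37750\right) \left(17829 - 35854\right) = \left(\left(955 - \frac{32 \left(51 - 20\right)}{3}\right) - 37750\right) \left(17829 - 35854\right) = \left(\left(955 - \frac{32 \left(51 - 20\right)}{3}\right) - 37750\right) \left(-18025\right) = \left(\left(955 - \frac{992}{3}\right) - 37750\right) \left(-18025\right) = \left(\frac{1873}{3} - 37750\right) \left(-18025\right) = \left(- \frac{111377}{3}\right) \left(-18025\right) = \frac{2007570425}{3}$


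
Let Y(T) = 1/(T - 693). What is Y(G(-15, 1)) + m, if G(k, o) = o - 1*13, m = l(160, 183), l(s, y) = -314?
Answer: -221371/705 ≈ -314.00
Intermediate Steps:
m = -314
G(k, o) = -13 + o (G(k, o) = o - 13 = -13 + o)
Y(T) = 1/(-693 + T)
Y(G(-15, 1)) + m = 1/(-693 + (-13 + 1)) - 314 = 1/(-693 - 12) - 314 = 1/(-705) - 314 = -1/705 - 314 = -221371/705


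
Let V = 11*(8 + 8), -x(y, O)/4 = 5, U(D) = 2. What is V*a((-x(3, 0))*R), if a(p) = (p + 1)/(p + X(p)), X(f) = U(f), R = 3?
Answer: 5368/31 ≈ 173.16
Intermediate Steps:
x(y, O) = -20 (x(y, O) = -4*5 = -20)
X(f) = 2
V = 176 (V = 11*16 = 176)
a(p) = (1 + p)/(2 + p) (a(p) = (p + 1)/(p + 2) = (1 + p)/(2 + p))
V*a((-x(3, 0))*R) = 176*((1 - 1*(-20)*3)/(2 - 1*(-20)*3)) = 176*((1 + 20*3)/(2 + 20*3)) = 176*((1 + 60)/(2 + 60)) = 176*(61/62) = 5368/31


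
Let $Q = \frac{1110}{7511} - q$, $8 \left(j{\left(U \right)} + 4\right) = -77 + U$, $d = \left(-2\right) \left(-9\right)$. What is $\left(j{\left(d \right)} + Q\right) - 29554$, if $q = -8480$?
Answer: $- \frac{34242409}{1624} \approx -21085.0$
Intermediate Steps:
$d = 18$
$j{\left(U \right)} = - \frac{109}{8} + \frac{U}{8}$ ($j{\left(U \right)} = -4 + \frac{-77 + U}{8} = -4 + \left(- \frac{77}{8} + \frac{U}{8}\right) = - \frac{109}{8} + \frac{U}{8}$)
$Q = \frac{1721470}{203}$ ($Q = \frac{1110}{7511} - -8480 = 1110 \cdot \frac{1}{7511} + 8480 = \frac{30}{203} + 8480 = \frac{1721470}{203} \approx 8480.1$)
$\left(j{\left(d \right)} + Q\right) - 29554 = \left(\left(- \frac{109}{8} + \frac{1}{8} \cdot 18\right) + \frac{1721470}{203}\right) - 29554 = \left(\left(- \frac{109}{8} + \frac{9}{4}\right) + \frac{1721470}{203}\right) - 29554 = \left(- \frac{91}{8} + \frac{1721470}{203}\right) - 29554 = \frac{13753287}{1624} - 29554 = - \frac{34242409}{1624}$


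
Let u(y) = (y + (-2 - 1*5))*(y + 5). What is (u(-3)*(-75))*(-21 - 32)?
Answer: -79500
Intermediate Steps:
u(y) = (-7 + y)*(5 + y) (u(y) = (y + (-2 - 5))*(5 + y) = (y - 7)*(5 + y) = (-7 + y)*(5 + y))
(u(-3)*(-75))*(-21 - 32) = ((-35 + (-3)² - 2*(-3))*(-75))*(-21 - 32) = ((-35 + 9 + 6)*(-75))*(-53) = -20*(-75)*(-53) = 1500*(-53) = -79500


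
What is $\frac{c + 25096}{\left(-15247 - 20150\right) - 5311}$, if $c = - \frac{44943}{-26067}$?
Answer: $- \frac{218074125}{353711812} \approx -0.61653$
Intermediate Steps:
$c = \frac{14981}{8689}$ ($c = \left(-44943\right) \left(- \frac{1}{26067}\right) = \frac{14981}{8689} \approx 1.7241$)
$\frac{c + 25096}{\left(-15247 - 20150\right) - 5311} = \frac{\frac{14981}{8689} + 25096}{\left(-15247 - 20150\right) - 5311} = \frac{218074125}{8689 \left(\left(-15247 - 20150\right) - 5311\right)} = \frac{218074125}{8689 \left(-35397 - 5311\right)} = \frac{218074125}{8689 \left(-40708\right)} = \frac{218074125}{8689} \left(- \frac{1}{40708}\right) = - \frac{218074125}{353711812}$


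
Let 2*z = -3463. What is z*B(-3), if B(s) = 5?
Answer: -17315/2 ≈ -8657.5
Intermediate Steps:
z = -3463/2 (z = (½)*(-3463) = -3463/2 ≈ -1731.5)
z*B(-3) = -3463/2*5 = -17315/2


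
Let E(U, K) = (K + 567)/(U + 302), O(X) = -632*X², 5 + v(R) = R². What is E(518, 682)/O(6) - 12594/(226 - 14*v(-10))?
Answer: 4895007193/429102720 ≈ 11.408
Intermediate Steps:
v(R) = -5 + R²
E(U, K) = (567 + K)/(302 + U)
E(518, 682)/O(6) - 12594/(226 - 14*v(-10)) = ((567 + 682)/(302 + 518))/((-632*6²)) - 12594/(226 - 14*(-5 + (-10)²)) = (1249/820)/((-632*36)) - 12594/(226 - 14*(-5 + 100)) = ((1/820)*1249)/(-22752) - 12594/(226 - 14*95) = (1249/820)*(-1/22752) - 12594/(226 - 1330) = -1249/18656640 - 12594/(-1104) = -1249/18656640 - 12594*(-1/1104) = -1249/18656640 + 2099/184 = 4895007193/429102720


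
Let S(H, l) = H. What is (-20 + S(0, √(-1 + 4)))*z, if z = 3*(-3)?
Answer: 180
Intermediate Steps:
z = -9
(-20 + S(0, √(-1 + 4)))*z = (-20 + 0)*(-9) = -20*(-9) = 180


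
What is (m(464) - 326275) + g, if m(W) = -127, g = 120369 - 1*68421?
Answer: -274454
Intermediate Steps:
g = 51948 (g = 120369 - 68421 = 51948)
(m(464) - 326275) + g = (-127 - 326275) + 51948 = -326402 + 51948 = -274454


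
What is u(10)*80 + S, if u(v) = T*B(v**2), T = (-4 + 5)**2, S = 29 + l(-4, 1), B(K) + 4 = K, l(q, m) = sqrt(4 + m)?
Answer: 7709 + sqrt(5) ≈ 7711.2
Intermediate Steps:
B(K) = -4 + K
S = 29 + sqrt(5) (S = 29 + sqrt(4 + 1) = 29 + sqrt(5) ≈ 31.236)
T = 1 (T = 1**2 = 1)
u(v) = -4 + v**2 (u(v) = 1*(-4 + v**2) = -4 + v**2)
u(10)*80 + S = (-4 + 10**2)*80 + (29 + sqrt(5)) = (-4 + 100)*80 + (29 + sqrt(5)) = 96*80 + (29 + sqrt(5)) = 7680 + (29 + sqrt(5)) = 7709 + sqrt(5)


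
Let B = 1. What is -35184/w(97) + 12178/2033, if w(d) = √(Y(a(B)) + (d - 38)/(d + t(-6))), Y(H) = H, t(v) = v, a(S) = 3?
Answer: 12178/2033 - 17592*√7553/83 ≈ -18414.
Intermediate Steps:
w(d) = √(3 + (-38 + d)/(-6 + d)) (w(d) = √(3 + (d - 38)/(d - 6)) = √(3 + (-38 + d)/(-6 + d)))
-35184/w(97) + 12178/2033 = -35184*√(-6 + 97)/(2*√(-14 + 97)) + 12178/2033 = -35184*√7553/166 + 12178*(1/2033) = -35184*√7553/166 + 12178/2033 = -17592*√7553/83 + 12178/2033 = 12178/2033 - 17592*√7553/83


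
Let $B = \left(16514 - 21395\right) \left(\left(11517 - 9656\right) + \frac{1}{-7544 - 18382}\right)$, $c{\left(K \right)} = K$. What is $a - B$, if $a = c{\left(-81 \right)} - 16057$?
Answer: $\frac{78360495099}{8642} \approx 9.0674 \cdot 10^{6}$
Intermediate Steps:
$B = - \frac{78499959695}{8642}$ ($B = - 4881 \left(\left(11517 - 9656\right) + \frac{1}{-25926}\right) = - 4881 \left(1861 - \frac{1}{25926}\right) = \left(-4881\right) \frac{48248285}{25926} = - \frac{78499959695}{8642} \approx -9.0835 \cdot 10^{6}$)
$a = -16138$ ($a = -81 - 16057 = -16138$)
$a - B = -16138 - - \frac{78499959695}{8642} = -16138 + \frac{78499959695}{8642} = \frac{78360495099}{8642}$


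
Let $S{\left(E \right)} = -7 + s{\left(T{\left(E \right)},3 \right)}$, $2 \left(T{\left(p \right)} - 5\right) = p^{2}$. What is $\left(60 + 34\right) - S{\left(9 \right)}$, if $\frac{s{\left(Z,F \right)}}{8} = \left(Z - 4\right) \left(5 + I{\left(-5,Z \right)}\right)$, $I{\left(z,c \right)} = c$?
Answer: $-16665$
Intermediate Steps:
$T{\left(p \right)} = 5 + \frac{p^{2}}{2}$
$s{\left(Z,F \right)} = 8 \left(-4 + Z\right) \left(5 + Z\right)$ ($s{\left(Z,F \right)} = 8 \left(Z - 4\right) \left(5 + Z\right) = 8 \left(-4 + Z\right) \left(5 + Z\right)$)
$S{\left(E \right)} = -127 + 4 E^{2} + 8 \left(5 + \frac{E^{2}}{2}\right)^{2}$ ($S{\left(E \right)} = -7 + \left(-160 + 8 \left(5 + \frac{E^{2}}{2}\right) + 8 \left(5 + \frac{E^{2}}{2}\right)^{2}\right) = -7 + \left(-160 + \left(40 + 4 E^{2}\right) + 8 \left(5 + \frac{E^{2}}{2}\right)^{2}\right) = -7 + \left(-120 + 4 E^{2} + 8 \left(5 + \frac{E^{2}}{2}\right)^{2}\right) = -127 + 4 E^{2} + 8 \left(5 + \frac{E^{2}}{2}\right)^{2}$)
$\left(60 + 34\right) - S{\left(9 \right)} = \left(60 + 34\right) - \left(73 + 2 \cdot 9^{4} + 44 \cdot 9^{2}\right) = 94 - \left(73 + 2 \cdot 6561 + 44 \cdot 81\right) = 94 - \left(73 + 13122 + 3564\right) = 94 - 16759 = -16665$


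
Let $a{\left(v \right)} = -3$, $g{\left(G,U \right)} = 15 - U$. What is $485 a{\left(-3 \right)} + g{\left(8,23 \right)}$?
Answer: $-1463$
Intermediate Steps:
$485 a{\left(-3 \right)} + g{\left(8,23 \right)} = 485 \left(-3\right) + \left(15 - 23\right) = -1455 + \left(15 - 23\right) = -1455 - 8 = -1463$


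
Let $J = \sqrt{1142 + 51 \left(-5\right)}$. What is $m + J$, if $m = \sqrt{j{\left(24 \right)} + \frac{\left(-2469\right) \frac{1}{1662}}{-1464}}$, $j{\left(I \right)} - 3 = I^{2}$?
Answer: $\sqrt{887} + \frac{\sqrt{23804607502677}}{202764} \approx 53.845$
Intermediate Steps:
$J = \sqrt{887}$ ($J = \sqrt{1142 - 255} = \sqrt{887} \approx 29.783$)
$j{\left(I \right)} = 3 + I^{2}$
$m = \frac{\sqrt{23804607502677}}{202764}$ ($m = \sqrt{\left(3 + 24^{2}\right) + \frac{\left(-2469\right) \frac{1}{1662}}{-1464}} = \sqrt{\left(3 + 576\right) + \left(-2469\right) \frac{1}{1662} \left(- \frac{1}{1464}\right)} = \sqrt{579 - - \frac{823}{811056}} = \sqrt{579 + \frac{823}{811056}} = \sqrt{\frac{469602247}{811056}} = \frac{\sqrt{23804607502677}}{202764} \approx 24.062$)
$m + J = \frac{\sqrt{23804607502677}}{202764} + \sqrt{887} = \sqrt{887} + \frac{\sqrt{23804607502677}}{202764}$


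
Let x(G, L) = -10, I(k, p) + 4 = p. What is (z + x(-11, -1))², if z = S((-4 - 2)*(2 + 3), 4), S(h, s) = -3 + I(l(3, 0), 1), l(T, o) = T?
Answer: 256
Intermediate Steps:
I(k, p) = -4 + p
S(h, s) = -6 (S(h, s) = -3 + (-4 + 1) = -3 - 3 = -6)
z = -6
(z + x(-11, -1))² = (-6 - 10)² = (-16)² = 256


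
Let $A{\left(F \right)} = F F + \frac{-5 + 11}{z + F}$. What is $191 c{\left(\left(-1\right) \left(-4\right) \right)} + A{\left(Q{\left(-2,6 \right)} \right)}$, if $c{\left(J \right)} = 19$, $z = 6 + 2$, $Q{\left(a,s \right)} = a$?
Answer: $3634$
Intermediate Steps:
$z = 8$
$A{\left(F \right)} = F^{2} + \frac{6}{8 + F}$ ($A{\left(F \right)} = F F + \frac{-5 + 11}{8 + F} = F^{2} + \frac{6}{8 + F}$)
$191 c{\left(\left(-1\right) \left(-4\right) \right)} + A{\left(Q{\left(-2,6 \right)} \right)} = 191 \cdot 19 + \frac{6 + \left(-2\right)^{3} + 8 \left(-2\right)^{2}}{8 - 2} = 3629 + \frac{6 - 8 + 8 \cdot 4}{6} = 3629 + \frac{6 - 8 + 32}{6} = 3629 + \frac{1}{6} \cdot 30 = 3629 + 5 = 3634$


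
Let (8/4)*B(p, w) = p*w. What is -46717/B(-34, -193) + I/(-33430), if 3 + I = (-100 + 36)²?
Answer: -1575178443/109683830 ≈ -14.361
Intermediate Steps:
B(p, w) = p*w/2 (B(p, w) = (p*w)/2 = p*w/2)
I = 4093 (I = -3 + (-100 + 36)² = -3 + (-64)² = -3 + 4096 = 4093)
-46717/B(-34, -193) + I/(-33430) = -46717/((½)*(-34)*(-193)) + 4093/(-33430) = -46717/3281 + 4093*(-1/33430) = -46717*1/3281 - 4093/33430 = -46717/3281 - 4093/33430 = -1575178443/109683830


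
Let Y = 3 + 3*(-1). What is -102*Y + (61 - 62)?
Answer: -1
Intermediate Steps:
Y = 0 (Y = 3 - 3 = 0)
-102*Y + (61 - 62) = -102*0 + (61 - 62) = 0 - 1 = -1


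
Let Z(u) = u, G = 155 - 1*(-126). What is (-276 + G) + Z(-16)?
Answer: -11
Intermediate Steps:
G = 281 (G = 155 + 126 = 281)
(-276 + G) + Z(-16) = (-276 + 281) - 16 = 5 - 16 = -11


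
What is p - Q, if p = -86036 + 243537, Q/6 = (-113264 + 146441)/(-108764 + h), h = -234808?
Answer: 9018855439/57262 ≈ 1.5750e+5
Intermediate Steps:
Q = -33177/57262 (Q = 6*((-113264 + 146441)/(-108764 - 234808)) = 6*(33177/(-343572)) = 6*(33177*(-1/343572)) = 6*(-11059/114524) = -33177/57262 ≈ -0.57939)
p = 157501
p - Q = 157501 - 1*(-33177/57262) = 157501 + 33177/57262 = 9018855439/57262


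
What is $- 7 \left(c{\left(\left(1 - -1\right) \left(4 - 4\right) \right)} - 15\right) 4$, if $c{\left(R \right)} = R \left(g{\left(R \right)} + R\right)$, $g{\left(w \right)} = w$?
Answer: $420$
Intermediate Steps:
$c{\left(R \right)} = 2 R^{2}$ ($c{\left(R \right)} = R \left(R + R\right) = R 2 R = 2 R^{2}$)
$- 7 \left(c{\left(\left(1 - -1\right) \left(4 - 4\right) \right)} - 15\right) 4 = - 7 \left(2 \left(\left(1 - -1\right) \left(4 - 4\right)\right)^{2} - 15\right) 4 = - 7 \left(2 \left(\left(1 + 1\right) \left(4 - 4\right)\right)^{2} - 15\right) 4 = - 7 \left(2 \left(2 \cdot 0\right)^{2} - 15\right) 4 = - 7 \left(2 \cdot 0^{2} - 15\right) 4 = - 7 \left(2 \cdot 0 - 15\right) 4 = - 7 \left(0 - 15\right) 4 = - 7 \left(\left(-15\right) 4\right) = \left(-7\right) \left(-60\right) = 420$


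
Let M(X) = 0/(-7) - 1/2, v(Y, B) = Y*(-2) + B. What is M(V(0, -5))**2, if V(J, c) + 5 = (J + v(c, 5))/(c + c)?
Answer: 1/4 ≈ 0.25000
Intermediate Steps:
v(Y, B) = B - 2*Y (v(Y, B) = -2*Y + B = B - 2*Y)
V(J, c) = -5 + (5 + J - 2*c)/(2*c) (V(J, c) = -5 + (J + (5 - 2*c))/(c + c) = -5 + (5 + J - 2*c)/((2*c)) = -5 + (5 + J - 2*c)*(1/(2*c)) = -5 + (5 + J - 2*c)/(2*c))
M(X) = -1/2 (M(X) = 0*(-1/7) - 1*1/2 = 0 - 1/2 = -1/2)
M(V(0, -5))**2 = (-1/2)**2 = 1/4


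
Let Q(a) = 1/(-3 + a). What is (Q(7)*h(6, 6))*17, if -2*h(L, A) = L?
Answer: -51/4 ≈ -12.750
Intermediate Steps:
h(L, A) = -L/2
(Q(7)*h(6, 6))*17 = ((-1/2*6)/(-3 + 7))*17 = (-3/4)*17 = ((1/4)*(-3))*17 = -3/4*17 = -51/4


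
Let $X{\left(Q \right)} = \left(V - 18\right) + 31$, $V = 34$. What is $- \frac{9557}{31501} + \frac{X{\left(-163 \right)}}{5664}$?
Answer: $- \frac{52650301}{178421664} \approx -0.29509$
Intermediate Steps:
$X{\left(Q \right)} = 47$ ($X{\left(Q \right)} = \left(34 - 18\right) + 31 = 16 + 31 = 47$)
$- \frac{9557}{31501} + \frac{X{\left(-163 \right)}}{5664} = - \frac{9557}{31501} + \frac{47}{5664} = - \frac{52650301}{178421664}$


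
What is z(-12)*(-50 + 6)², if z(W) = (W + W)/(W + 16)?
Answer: -11616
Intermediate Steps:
z(W) = 2*W/(16 + W) (z(W) = (2*W)/(16 + W) = 2*W/(16 + W))
z(-12)*(-50 + 6)² = (2*(-12)/(16 - 12))*(-50 + 6)² = (2*(-12)/4)*(-44)² = (2*(-12)*(¼))*1936 = -6*1936 = -11616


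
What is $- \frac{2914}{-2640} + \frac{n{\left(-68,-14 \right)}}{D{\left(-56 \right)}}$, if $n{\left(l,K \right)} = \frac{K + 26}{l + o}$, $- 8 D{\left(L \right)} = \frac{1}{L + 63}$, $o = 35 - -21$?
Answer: $\frac{75377}{1320} \approx 57.104$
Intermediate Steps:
$o = 56$ ($o = 35 + 21 = 56$)
$D{\left(L \right)} = - \frac{1}{8 \left(63 + L\right)}$ ($D{\left(L \right)} = - \frac{1}{8 \left(L + 63\right)} = - \frac{1}{8 \left(63 + L\right)}$)
$n{\left(l,K \right)} = \frac{26 + K}{56 + l}$ ($n{\left(l,K \right)} = \frac{K + 26}{l + 56} = \frac{26 + K}{56 + l}$)
$- \frac{2914}{-2640} + \frac{n{\left(-68,-14 \right)}}{D{\left(-56 \right)}} = - \frac{2914}{-2640} + \frac{\frac{1}{56 - 68} \left(26 - 14\right)}{\left(-1\right) \frac{1}{504 + 8 \left(-56\right)}} = \left(-2914\right) \left(- \frac{1}{2640}\right) + \frac{\frac{1}{-12} \cdot 12}{\left(-1\right) \frac{1}{504 - 448}} = \frac{1457}{1320} + \frac{\left(- \frac{1}{12}\right) 12}{\left(-1\right) \frac{1}{56}} = \frac{1457}{1320} - \frac{1}{\left(-1\right) \frac{1}{56}} = \frac{1457}{1320} - \frac{1}{- \frac{1}{56}} = \frac{1457}{1320} - -56 = \frac{1457}{1320} + 56 = \frac{75377}{1320}$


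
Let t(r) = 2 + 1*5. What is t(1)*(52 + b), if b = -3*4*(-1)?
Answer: 448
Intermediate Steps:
t(r) = 7 (t(r) = 2 + 5 = 7)
b = 12 (b = -12*(-1) = 12)
t(1)*(52 + b) = 7*(52 + 12) = 7*64 = 448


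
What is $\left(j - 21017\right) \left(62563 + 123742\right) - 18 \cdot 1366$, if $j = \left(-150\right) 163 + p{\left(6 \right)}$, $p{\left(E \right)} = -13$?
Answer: $-8473175988$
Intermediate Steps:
$j = -24463$ ($j = \left(-150\right) 163 - 13 = -24450 - 13 = -24463$)
$\left(j - 21017\right) \left(62563 + 123742\right) - 18 \cdot 1366 = \left(-24463 - 21017\right) \left(62563 + 123742\right) - 18 \cdot 1366 = \left(-45480\right) 186305 - 24588 = -8473151400 - 24588 = -8473175988$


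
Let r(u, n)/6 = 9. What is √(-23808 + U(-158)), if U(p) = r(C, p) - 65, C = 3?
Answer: I*√23819 ≈ 154.33*I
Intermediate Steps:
r(u, n) = 54 (r(u, n) = 6*9 = 54)
U(p) = -11 (U(p) = 54 - 65 = -11)
√(-23808 + U(-158)) = √(-23808 - 11) = √(-23819) = I*√23819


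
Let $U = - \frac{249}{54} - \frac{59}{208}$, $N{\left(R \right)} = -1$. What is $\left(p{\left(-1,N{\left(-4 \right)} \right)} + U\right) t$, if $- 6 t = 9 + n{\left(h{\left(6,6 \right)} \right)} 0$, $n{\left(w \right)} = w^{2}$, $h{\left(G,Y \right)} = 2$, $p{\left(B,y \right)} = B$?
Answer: $\frac{11035}{1248} \approx 8.8421$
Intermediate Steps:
$U = - \frac{9163}{1872}$ ($U = \left(-249\right) \frac{1}{54} - \frac{59}{208} = - \frac{83}{18} - \frac{59}{208} = - \frac{9163}{1872} \approx -4.8948$)
$t = - \frac{3}{2}$ ($t = - \frac{9 + 2^{2} \cdot 0}{6} = - \frac{9 + 4 \cdot 0}{6} = - \frac{9 + 0}{6} = \left(- \frac{1}{6}\right) 9 = - \frac{3}{2} \approx -1.5$)
$\left(p{\left(-1,N{\left(-4 \right)} \right)} + U\right) t = \left(-1 - \frac{9163}{1872}\right) \left(- \frac{3}{2}\right) = \left(- \frac{11035}{1872}\right) \left(- \frac{3}{2}\right) = \frac{11035}{1248}$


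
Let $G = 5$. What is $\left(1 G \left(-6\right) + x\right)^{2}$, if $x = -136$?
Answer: $27556$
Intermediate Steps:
$\left(1 G \left(-6\right) + x\right)^{2} = \left(1 \cdot 5 \left(-6\right) - 136\right)^{2} = \left(5 \left(-6\right) - 136\right)^{2} = \left(-30 - 136\right)^{2} = \left(-166\right)^{2} = 27556$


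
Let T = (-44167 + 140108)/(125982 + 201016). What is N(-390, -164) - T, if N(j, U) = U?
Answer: -53723613/326998 ≈ -164.29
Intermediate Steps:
T = 95941/326998 ≈ 0.29340
N(-390, -164) - T = -164 - 1*95941/326998 = -164 - 95941/326998 = -53723613/326998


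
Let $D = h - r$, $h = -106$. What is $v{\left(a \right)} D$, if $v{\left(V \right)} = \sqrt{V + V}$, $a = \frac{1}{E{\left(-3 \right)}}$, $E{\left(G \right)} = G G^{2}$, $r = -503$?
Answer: $\frac{397 i \sqrt{6}}{9} \approx 108.05 i$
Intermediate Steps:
$E{\left(G \right)} = G^{3}$
$a = - \frac{1}{27}$ ($a = \frac{1}{\left(-3\right)^{3}} = \frac{1}{-27} = - \frac{1}{27} \approx -0.037037$)
$D = 397$ ($D = -106 - -503 = -106 + 503 = 397$)
$v{\left(V \right)} = \sqrt{2} \sqrt{V}$ ($v{\left(V \right)} = \sqrt{2 V} = \sqrt{2} \sqrt{V}$)
$v{\left(a \right)} D = \sqrt{2} \sqrt{- \frac{1}{27}} \cdot 397 = \sqrt{2} \frac{i \sqrt{3}}{9} \cdot 397 = \frac{i \sqrt{6}}{9} \cdot 397 = \frac{397 i \sqrt{6}}{9}$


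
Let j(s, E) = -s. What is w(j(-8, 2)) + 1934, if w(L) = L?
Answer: 1942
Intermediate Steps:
w(j(-8, 2)) + 1934 = -1*(-8) + 1934 = 8 + 1934 = 1942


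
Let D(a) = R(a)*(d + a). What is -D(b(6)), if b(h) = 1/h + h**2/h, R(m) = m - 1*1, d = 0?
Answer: -1147/36 ≈ -31.861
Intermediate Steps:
R(m) = -1 + m (R(m) = m - 1 = -1 + m)
b(h) = h + 1/h (b(h) = 1/h + h = h + 1/h)
D(a) = a*(-1 + a) (D(a) = (-1 + a)*(0 + a) = (-1 + a)*a = a*(-1 + a))
-D(b(6)) = -(6 + 1/6)*(-1 + (6 + 1/6)) = -37*(-1 + 37/6)/6 = -37*31/(6*6) = -1*1147/36 = -1147/36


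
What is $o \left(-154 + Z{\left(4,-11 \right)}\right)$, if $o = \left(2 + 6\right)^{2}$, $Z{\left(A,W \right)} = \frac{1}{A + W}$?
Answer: $- \frac{69056}{7} \approx -9865.1$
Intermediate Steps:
$o = 64$ ($o = 8^{2} = 64$)
$o \left(-154 + Z{\left(4,-11 \right)}\right) = 64 \left(-154 + \frac{1}{4 - 11}\right) = 64 \left(-154 + \frac{1}{-7}\right) = 64 \left(-154 - \frac{1}{7}\right) = 64 \left(- \frac{1079}{7}\right) = - \frac{69056}{7}$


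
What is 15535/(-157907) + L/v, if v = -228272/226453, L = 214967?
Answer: -7686903997512777/36045746704 ≈ -2.1325e+5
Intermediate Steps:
v = -228272/226453 (v = -228272*1/226453 = -228272/226453 ≈ -1.0080)
15535/(-157907) + L/v = 15535/(-157907) + 214967/(-228272/226453) = 15535*(-1/157907) + 214967*(-226453/228272) = -15535/157907 - 48679922051/228272 = -7686903997512777/36045746704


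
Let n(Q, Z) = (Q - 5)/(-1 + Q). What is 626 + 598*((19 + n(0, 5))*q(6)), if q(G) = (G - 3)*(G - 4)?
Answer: 86738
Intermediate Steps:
n(Q, Z) = (-5 + Q)/(-1 + Q)
q(G) = (-4 + G)*(-3 + G) (q(G) = (-3 + G)*(-4 + G) = (-4 + G)*(-3 + G))
626 + 598*((19 + n(0, 5))*q(6)) = 626 + 598*((19 + (-5 + 0)/(-1 + 0))*(12 + 6² - 7*6)) = 626 + 598*((19 - 5/(-1))*(12 + 36 - 42)) = 626 + 598*((19 - 1*(-5))*6) = 626 + 598*((19 + 5)*6) = 626 + 598*(24*6) = 626 + 598*144 = 626 + 86112 = 86738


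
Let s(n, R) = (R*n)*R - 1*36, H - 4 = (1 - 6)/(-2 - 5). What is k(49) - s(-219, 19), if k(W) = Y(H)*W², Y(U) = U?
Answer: 90414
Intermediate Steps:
H = 33/7 (H = 4 + (1 - 6)/(-2 - 5) = 4 - 5/(-7) = 4 - 5*(-⅐) = 4 + 5/7 = 33/7 ≈ 4.7143)
s(n, R) = -36 + n*R² (s(n, R) = n*R² - 36 = -36 + n*R²)
k(W) = 33*W²/7
k(49) - s(-219, 19) = (33/7)*49² - (-36 - 219*19²) = (33/7)*2401 - (-36 - 219*361) = 11319 - (-36 - 79059) = 11319 - 1*(-79095) = 11319 + 79095 = 90414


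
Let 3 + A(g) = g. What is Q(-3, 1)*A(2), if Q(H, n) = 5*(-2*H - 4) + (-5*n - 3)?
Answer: -2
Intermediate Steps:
A(g) = -3 + g
Q(H, n) = -23 - 10*H - 5*n (Q(H, n) = 5*(-4 - 2*H) + (-3 - 5*n) = (-20 - 10*H) + (-3 - 5*n) = -23 - 10*H - 5*n)
Q(-3, 1)*A(2) = (-23 - 10*(-3) - 5*1)*(-3 + 2) = (-23 + 30 - 5)*(-1) = 2*(-1) = -2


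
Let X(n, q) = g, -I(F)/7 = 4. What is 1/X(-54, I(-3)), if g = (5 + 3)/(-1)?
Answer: -⅛ ≈ -0.12500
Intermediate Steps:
I(F) = -28 (I(F) = -7*4 = -28)
g = -8 (g = 8*(-1) = -8)
X(n, q) = -8
1/X(-54, I(-3)) = 1/(-8) = -⅛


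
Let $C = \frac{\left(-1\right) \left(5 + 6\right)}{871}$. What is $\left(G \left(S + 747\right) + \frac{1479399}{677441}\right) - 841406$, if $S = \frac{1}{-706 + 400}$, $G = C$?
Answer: $- \frac{151921907854487753}{180555639966} \approx -8.4141 \cdot 10^{5}$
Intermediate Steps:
$C = - \frac{11}{871}$ ($C = \left(-1\right) 11 \cdot \frac{1}{871} = \left(-11\right) \frac{1}{871} = - \frac{11}{871} \approx -0.012629$)
$G = - \frac{11}{871} \approx -0.012629$
$S = - \frac{1}{306}$ ($S = \frac{1}{-306} = - \frac{1}{306} \approx -0.003268$)
$\left(G \left(S + 747\right) + \frac{1479399}{677441}\right) - 841406 = \left(- \frac{11 \left(- \frac{1}{306} + 747\right)}{871} + \frac{1479399}{677441}\right) - 841406 = \left(\left(- \frac{11}{871}\right) \frac{228581}{306} + 1479399 \cdot \frac{1}{677441}\right) - 841406 = \left(- \frac{2514391}{266526} + \frac{1479399}{677441}\right) - 841406 = - \frac{1309053255557}{180555639966} - 841406 = - \frac{151921907854487753}{180555639966}$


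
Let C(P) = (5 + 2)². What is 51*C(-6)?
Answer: 2499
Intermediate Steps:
C(P) = 49 (C(P) = 7² = 49)
51*C(-6) = 51*49 = 2499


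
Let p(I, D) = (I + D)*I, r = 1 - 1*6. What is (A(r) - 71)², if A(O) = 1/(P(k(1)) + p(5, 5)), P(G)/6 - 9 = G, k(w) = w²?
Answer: 60980481/12100 ≈ 5039.7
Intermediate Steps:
r = -5 (r = 1 - 6 = -5)
P(G) = 54 + 6*G
p(I, D) = I*(D + I) (p(I, D) = (D + I)*I = I*(D + I))
A(O) = 1/110 (A(O) = 1/((54 + 6*1²) + 5*(5 + 5)) = 1/((54 + 6*1) + 5*10) = 1/((54 + 6) + 50) = 1/(60 + 50) = 1/110)
(A(r) - 71)² = (1/110 - 71)² = (-7809/110)² = 60980481/12100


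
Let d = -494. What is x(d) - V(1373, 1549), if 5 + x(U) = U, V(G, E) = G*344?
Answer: -472811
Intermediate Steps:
V(G, E) = 344*G
x(U) = -5 + U
x(d) - V(1373, 1549) = (-5 - 494) - 344*1373 = -499 - 1*472312 = -499 - 472312 = -472811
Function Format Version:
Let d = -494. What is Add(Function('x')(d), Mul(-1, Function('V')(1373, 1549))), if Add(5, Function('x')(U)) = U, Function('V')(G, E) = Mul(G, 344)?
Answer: -472811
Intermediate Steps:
Function('V')(G, E) = Mul(344, G)
Function('x')(U) = Add(-5, U)
Add(Function('x')(d), Mul(-1, Function('V')(1373, 1549))) = Add(Add(-5, -494), Mul(-1, Mul(344, 1373))) = Add(-499, Mul(-1, 472312)) = Add(-499, -472312) = -472811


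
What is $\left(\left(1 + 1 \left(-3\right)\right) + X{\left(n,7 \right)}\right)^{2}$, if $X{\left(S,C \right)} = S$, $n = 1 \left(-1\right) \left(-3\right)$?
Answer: $1$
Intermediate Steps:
$n = 3$ ($n = \left(-1\right) \left(-3\right) = 3$)
$\left(\left(1 + 1 \left(-3\right)\right) + X{\left(n,7 \right)}\right)^{2} = \left(\left(1 + 1 \left(-3\right)\right) + 3\right)^{2} = \left(\left(1 - 3\right) + 3\right)^{2} = \left(-2 + 3\right)^{2} = 1^{2} = 1$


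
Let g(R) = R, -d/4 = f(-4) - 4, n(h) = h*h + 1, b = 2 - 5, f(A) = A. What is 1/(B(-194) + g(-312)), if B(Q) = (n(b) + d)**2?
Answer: 1/1452 ≈ 0.00068871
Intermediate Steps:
b = -3
n(h) = 1 + h**2 (n(h) = h**2 + 1 = 1 + h**2)
d = 32 (d = -4*(-4 - 4) = -4*(-8) = 32)
B(Q) = 1764 (B(Q) = ((1 + (-3)**2) + 32)**2 = ((1 + 9) + 32)**2 = (10 + 32)**2 = 42**2 = 1764)
1/(B(-194) + g(-312)) = 1/(1764 - 312) = 1/1452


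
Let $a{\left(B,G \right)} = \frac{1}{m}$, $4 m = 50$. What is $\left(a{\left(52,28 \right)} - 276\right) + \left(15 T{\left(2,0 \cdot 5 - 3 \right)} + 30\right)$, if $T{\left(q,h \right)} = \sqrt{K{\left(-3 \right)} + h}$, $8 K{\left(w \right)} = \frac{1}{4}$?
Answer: $- \frac{6148}{25} + \frac{15 i \sqrt{190}}{8} \approx -245.92 + 25.845 i$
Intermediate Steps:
$m = \frac{25}{2}$ ($m = \frac{1}{4} \cdot 50 = \frac{25}{2} \approx 12.5$)
$K{\left(w \right)} = \frac{1}{32}$ ($K{\left(w \right)} = \frac{1}{8 \cdot 4} = \frac{1}{8} \cdot \frac{1}{4} = \frac{1}{32}$)
$T{\left(q,h \right)} = \sqrt{\frac{1}{32} + h}$
$a{\left(B,G \right)} = \frac{2}{25}$ ($a{\left(B,G \right)} = \frac{1}{\frac{25}{2}} = \frac{2}{25}$)
$\left(a{\left(52,28 \right)} - 276\right) + \left(15 T{\left(2,0 \cdot 5 - 3 \right)} + 30\right) = \left(\frac{2}{25} - 276\right) + \left(15 \frac{\sqrt{2 + 64 \left(0 \cdot 5 - 3\right)}}{8} + 30\right) = - \frac{6898}{25} + \left(15 \frac{\sqrt{2 + 64 \left(0 - 3\right)}}{8} + 30\right) = - \frac{6898}{25} + \left(15 \frac{\sqrt{2 + 64 \left(-3\right)}}{8} + 30\right) = - \frac{6898}{25} + \left(15 \frac{\sqrt{2 - 192}}{8} + 30\right) = - \frac{6898}{25} + \left(15 \frac{\sqrt{-190}}{8} + 30\right) = - \frac{6898}{25} + \left(15 \frac{i \sqrt{190}}{8} + 30\right) = - \frac{6898}{25} + \left(\frac{15 i \sqrt{190}}{8} + 30\right) = - \frac{6898}{25} + \left(30 + \frac{15 i \sqrt{190}}{8}\right) = - \frac{6148}{25} + \frac{15 i \sqrt{190}}{8}$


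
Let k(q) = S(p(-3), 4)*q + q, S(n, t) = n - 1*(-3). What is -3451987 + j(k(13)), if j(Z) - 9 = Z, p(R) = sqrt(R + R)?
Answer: -3451926 + 13*I*sqrt(6) ≈ -3.4519e+6 + 31.843*I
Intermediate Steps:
p(R) = sqrt(2)*sqrt(R) (p(R) = sqrt(2*R) = sqrt(2)*sqrt(R))
S(n, t) = 3 + n (S(n, t) = n + 3 = 3 + n)
k(q) = q + q*(3 + I*sqrt(6)) (k(q) = (3 + sqrt(2)*sqrt(-3))*q + q = (3 + sqrt(2)*(I*sqrt(3)))*q + q = (3 + I*sqrt(6))*q + q = q*(3 + I*sqrt(6)) + q = q + q*(3 + I*sqrt(6)))
j(Z) = 9 + Z
-3451987 + j(k(13)) = -3451987 + (9 + 13*(4 + I*sqrt(6))) = -3451987 + (9 + (52 + 13*I*sqrt(6))) = -3451987 + (61 + 13*I*sqrt(6)) = -3451926 + 13*I*sqrt(6)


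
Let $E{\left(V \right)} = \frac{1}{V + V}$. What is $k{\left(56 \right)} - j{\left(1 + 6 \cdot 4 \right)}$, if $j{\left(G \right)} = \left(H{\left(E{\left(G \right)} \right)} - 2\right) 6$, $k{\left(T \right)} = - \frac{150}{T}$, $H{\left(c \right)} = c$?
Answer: $\frac{6441}{700} \approx 9.2014$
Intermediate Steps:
$E{\left(V \right)} = \frac{1}{2 V}$
$j{\left(G \right)} = -12 + \frac{3}{G}$ ($j{\left(G \right)} = \left(\frac{1}{2 G} - 2\right) 6 = \left(-2 + \frac{1}{2 G}\right) 6 = -12 + \frac{3}{G}$)
$k{\left(56 \right)} - j{\left(1 + 6 \cdot 4 \right)} = - \frac{150}{56} - \left(-12 + \frac{3}{1 + 6 \cdot 4}\right) = \left(-150\right) \frac{1}{56} - \left(-12 + \frac{3}{1 + 24}\right) = - \frac{75}{28} - \left(-12 + \frac{3}{25}\right) = - \frac{75}{28} - - \frac{297}{25} = - \frac{75}{28} + \frac{297}{25} = \frac{6441}{700}$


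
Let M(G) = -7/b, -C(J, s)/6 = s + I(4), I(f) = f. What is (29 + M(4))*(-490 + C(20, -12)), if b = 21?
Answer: -38012/3 ≈ -12671.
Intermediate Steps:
C(J, s) = -24 - 6*s (C(J, s) = -6*(s + 4) = -6*(4 + s) = -24 - 6*s)
M(G) = -⅓ (M(G) = -7/21 = -7*1/21 = -⅓)
(29 + M(4))*(-490 + C(20, -12)) = (29 - ⅓)*(-490 + (-24 - 6*(-12))) = 86*(-490 + (-24 + 72))/3 = 86*(-490 + 48)/3 = (86/3)*(-442) = -38012/3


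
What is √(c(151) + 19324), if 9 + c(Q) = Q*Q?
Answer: 2*√10529 ≈ 205.22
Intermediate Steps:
c(Q) = -9 + Q² (c(Q) = -9 + Q*Q = -9 + Q²)
√(c(151) + 19324) = √((-9 + 151²) + 19324) = √((-9 + 22801) + 19324) = √(22792 + 19324) = √42116 = 2*√10529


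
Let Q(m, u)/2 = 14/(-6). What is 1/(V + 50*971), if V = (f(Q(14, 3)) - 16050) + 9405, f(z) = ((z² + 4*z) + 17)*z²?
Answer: 81/3429781 ≈ 2.3617e-5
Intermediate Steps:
Q(m, u) = -14/3 (Q(m, u) = 2*(14/(-6)) = 2*(14*(-⅙)) = 2*(-7/3) = -14/3)
f(z) = z²*(17 + z² + 4*z) (f(z) = (17 + z² + 4*z)*z² = z²*(17 + z² + 4*z))
V = -502769/81 (V = ((-14/3)²*(17 + (-14/3)² + 4*(-14/3)) - 16050) + 9405 = (196*(17 + 196/9 - 56/3)/9 - 16050) + 9405 = ((196/9)*(181/9) - 16050) + 9405 = (35476/81 - 16050) + 9405 = -1264574/81 + 9405 = -502769/81 ≈ -6207.0)
1/(V + 50*971) = 1/(-502769/81 + 50*971) = 1/(-502769/81 + 48550) = 1/(3429781/81) = 81/3429781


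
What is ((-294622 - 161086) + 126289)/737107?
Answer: -329419/737107 ≈ -0.44691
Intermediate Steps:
((-294622 - 161086) + 126289)/737107 = (-455708 + 126289)*(1/737107) = -329419*1/737107 = -329419/737107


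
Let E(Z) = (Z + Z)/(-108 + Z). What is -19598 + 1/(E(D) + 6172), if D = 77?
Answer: -3746706413/191178 ≈ -19598.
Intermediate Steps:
E(Z) = 2*Z/(-108 + Z) (E(Z) = (2*Z)/(-108 + Z) = 2*Z/(-108 + Z))
-19598 + 1/(E(D) + 6172) = -19598 + 1/(2*77/(-108 + 77) + 6172) = -19598 + 1/(2*77/(-31) + 6172) = -19598 + 1/(2*77*(-1/31) + 6172) = -19598 + 1/(-154/31 + 6172) = -19598 + 1/(191178/31) = -19598 + 31/191178 = -3746706413/191178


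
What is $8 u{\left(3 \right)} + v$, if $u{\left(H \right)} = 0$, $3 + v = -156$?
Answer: $-159$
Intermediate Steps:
$v = -159$ ($v = -3 - 156 = -159$)
$8 u{\left(3 \right)} + v = 8 \cdot 0 - 159 = 0 - 159 = -159$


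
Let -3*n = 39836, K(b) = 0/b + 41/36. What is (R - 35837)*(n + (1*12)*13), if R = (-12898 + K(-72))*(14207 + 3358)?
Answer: 26758729082218/9 ≈ 2.9732e+12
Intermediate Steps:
K(b) = 41/36 (K(b) = 0 + 41*(1/36) = 0 + 41/36 = 41/36)
n = -39836/3 (n = -⅓*39836 = -39836/3 ≈ -13279.)
R = -2718400385/12 (R = (-12898 + 41/36)*(14207 + 3358) = -464287/36*17565 = -2718400385/12 ≈ -2.2653e+8)
(R - 35837)*(n + (1*12)*13) = (-2718400385/12 - 35837)*(-39836/3 + (1*12)*13) = -2718830429*(-39836/3 + 12*13)/12 = -2718830429*(-39836/3 + 156)/12 = -2718830429/12*(-39368/3) = 26758729082218/9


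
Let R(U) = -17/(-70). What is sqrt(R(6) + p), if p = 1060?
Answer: sqrt(5195190)/70 ≈ 32.561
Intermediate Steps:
R(U) = 17/70 (R(U) = -17*(-1/70) = 17/70)
sqrt(R(6) + p) = sqrt(17/70 + 1060) = sqrt(74217/70) = sqrt(5195190)/70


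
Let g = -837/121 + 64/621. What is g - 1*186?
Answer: -14488259/75141 ≈ -192.81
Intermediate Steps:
g = -512033/75141 (g = -837*1/121 + 64*(1/621) = -837/121 + 64/621 = -512033/75141 ≈ -6.8143)
g - 1*186 = -512033/75141 - 1*186 = -512033/75141 - 186 = -14488259/75141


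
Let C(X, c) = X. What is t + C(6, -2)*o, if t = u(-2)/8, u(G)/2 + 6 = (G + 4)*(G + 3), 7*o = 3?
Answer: 11/7 ≈ 1.5714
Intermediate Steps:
o = 3/7 (o = (⅐)*3 = 3/7 ≈ 0.42857)
u(G) = -12 + 2*(3 + G)*(4 + G) (u(G) = -12 + 2*((G + 4)*(G + 3)) = -12 + 2*((4 + G)*(3 + G)) = -12 + 2*((3 + G)*(4 + G)) = -12 + 2*(3 + G)*(4 + G))
t = -1 (t = (12 + 2*(-2)² + 14*(-2))/8 = (12 + 2*4 - 28)*(⅛) = (12 + 8 - 28)*(⅛) = -8*⅛ = -1)
t + C(6, -2)*o = -1 + 6*(3/7) = -1 + 18/7 = 11/7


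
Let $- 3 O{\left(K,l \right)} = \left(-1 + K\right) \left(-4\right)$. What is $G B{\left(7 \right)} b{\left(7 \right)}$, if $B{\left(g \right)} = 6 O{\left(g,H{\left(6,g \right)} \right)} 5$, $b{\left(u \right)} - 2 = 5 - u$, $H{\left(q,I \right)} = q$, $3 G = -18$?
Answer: $0$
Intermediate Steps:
$G = -6$ ($G = \frac{1}{3} \left(-18\right) = -6$)
$b{\left(u \right)} = 7 - u$ ($b{\left(u \right)} = 2 - \left(-5 + u\right) = 7 - u$)
$O{\left(K,l \right)} = - \frac{4}{3} + \frac{4 K}{3}$ ($O{\left(K,l \right)} = - \frac{\left(-1 + K\right) \left(-4\right)}{3} = - \frac{4 - 4 K}{3} = - \frac{4}{3} + \frac{4 K}{3}$)
$B{\left(g \right)} = -40 + 40 g$ ($B{\left(g \right)} = 6 \left(- \frac{4}{3} + \frac{4 g}{3}\right) 5 = \left(-8 + 8 g\right) 5 = -40 + 40 g$)
$G B{\left(7 \right)} b{\left(7 \right)} = - 6 \left(-40 + 40 \cdot 7\right) \left(7 - 7\right) = - 6 \left(-40 + 280\right) \left(7 - 7\right) = \left(-6\right) 240 \cdot 0 = \left(-1440\right) 0 = 0$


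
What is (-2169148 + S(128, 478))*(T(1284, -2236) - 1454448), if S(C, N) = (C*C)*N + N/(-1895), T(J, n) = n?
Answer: -15630590923001768/1895 ≈ -8.2483e+12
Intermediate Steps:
S(C, N) = -N/1895 + N*C² (S(C, N) = C²*N + N*(-1/1895) = N*C² - N/1895 = -N/1895 + N*C²)
(-2169148 + S(128, 478))*(T(1284, -2236) - 1454448) = (-2169148 + 478*(-1/1895 + 128²))*(-2236 - 1454448) = (-2169148 + 478*(-1/1895 + 16384))*(-1456684) = (-2169148 + 478*(31047679/1895))*(-1456684) = (-2169148 + 14840790562/1895)*(-1456684) = (10730255102/1895)*(-1456684) = -15630590923001768/1895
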